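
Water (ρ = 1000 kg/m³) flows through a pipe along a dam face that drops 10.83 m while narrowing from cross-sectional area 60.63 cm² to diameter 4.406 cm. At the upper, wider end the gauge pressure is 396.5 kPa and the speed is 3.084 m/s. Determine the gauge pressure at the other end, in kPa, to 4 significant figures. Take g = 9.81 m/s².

Continuity gives A₁v₁ = A₂v₂, so v₂ = (60.63 cm²)/(15.25 cm²) × 3.084 m/s = 12.26 m/s.
Bernoulli: P₁ + ½ρv₁² + ρg h₁ = P₂ + ½ρv₂² + ρg h₂, so P₂ = P₁ + ½ρ(v₁² − v₂²) − ρg(h₂ − h₁).
P₂ = 396500 + ½·1000·(3.084² − 12.26²) − 1000·9.81·(−10.83) = 396500 + (-70440) − (-106200) = 432300 Pa.

432.3 kPa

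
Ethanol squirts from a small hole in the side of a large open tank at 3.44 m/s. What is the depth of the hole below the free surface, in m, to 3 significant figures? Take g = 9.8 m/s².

h ≈ 0.604 m

Torricelli: v = √(2gh), so h = v²/(2g).
h = 3.44²/(2·9.8) = 11.8/19.60 = 0.604 m.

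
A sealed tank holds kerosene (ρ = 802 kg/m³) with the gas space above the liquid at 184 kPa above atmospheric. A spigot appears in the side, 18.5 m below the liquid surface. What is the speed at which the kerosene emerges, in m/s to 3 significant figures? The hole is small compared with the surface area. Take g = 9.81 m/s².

Take point 1 at the surface (v₁ ≈ 0) and point 2 at the hole (at atmospheric pressure). Bernoulli: P₁ + ρg h = P_atm + ½ρv₂².
With P₁ − P_atm = 184000 Pa, v₂ = √(2gh + 2ΔP/ρ) = √(2·9.81·18.5 + 2·184000/802) = 28.7 m/s.

v = 28.7 m/s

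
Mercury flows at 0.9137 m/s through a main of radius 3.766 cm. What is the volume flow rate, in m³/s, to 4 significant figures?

Q ≈ 0.004071 m³/s

Q = A·v = 0.004456 m² × 0.9137 m/s = 0.004071 m³/s.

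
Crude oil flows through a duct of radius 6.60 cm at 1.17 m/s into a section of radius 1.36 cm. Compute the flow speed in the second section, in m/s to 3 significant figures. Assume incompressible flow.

v₂ ≈ 27.6 m/s

Continuity gives A₁v₁ = A₂v₂, so v₂ = (137 cm²)/(5.81 cm²) × 1.17 m/s = 27.6 m/s.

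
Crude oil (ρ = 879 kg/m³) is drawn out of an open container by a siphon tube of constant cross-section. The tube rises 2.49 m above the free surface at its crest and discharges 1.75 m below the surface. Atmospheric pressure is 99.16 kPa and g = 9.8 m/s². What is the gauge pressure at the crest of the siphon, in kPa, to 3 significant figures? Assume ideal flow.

P_gauge = -36.5 kPa

From the surface to the outlet (both open to atmosphere, surface at rest): v = √(2g·h_out) = √(2·9.8·1.75) = 5.86 m/s.
Continuity keeps v the same throughout the tube; from surface to crest, P_atm + 0 = P_top + ½ρv² + ρg·h_top.
P_top = 99160 − ½·879·5.86² − 879·9.8·2.49 = 62600 Pa. So P_gauge = P_top − P_atm = -36500 Pa.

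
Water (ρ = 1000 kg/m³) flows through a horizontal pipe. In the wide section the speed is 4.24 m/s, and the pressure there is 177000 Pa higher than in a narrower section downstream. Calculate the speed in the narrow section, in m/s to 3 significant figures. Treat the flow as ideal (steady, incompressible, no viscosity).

v₂ ≈ 19.3 m/s

Horizontal Bernoulli: P₁ + ½ρv₁² = P₂ + ½ρv₂², so v₂² = v₁² + 2(P₁ − P₂)/ρ.
v₂ = √(4.24² + 2·177000/1000) = √(18.0 + 354) = 19.3 m/s.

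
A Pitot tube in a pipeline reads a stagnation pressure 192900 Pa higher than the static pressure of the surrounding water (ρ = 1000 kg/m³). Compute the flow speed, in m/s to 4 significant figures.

v = 19.64 m/s

At the stagnation point the flow is brought to rest, so Bernoulli gives P_stag − P_static = ½ρv².
v = √(2ΔP/ρ) = √(2·192900/1000) = 19.64 m/s.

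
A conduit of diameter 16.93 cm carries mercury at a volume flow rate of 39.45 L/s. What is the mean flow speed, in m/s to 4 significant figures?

Q = 39.45 L/s = 0.03945 m³/s.
v = Q/A = 0.03945 / 0.02251 = 1.752 m/s.

1.752 m/s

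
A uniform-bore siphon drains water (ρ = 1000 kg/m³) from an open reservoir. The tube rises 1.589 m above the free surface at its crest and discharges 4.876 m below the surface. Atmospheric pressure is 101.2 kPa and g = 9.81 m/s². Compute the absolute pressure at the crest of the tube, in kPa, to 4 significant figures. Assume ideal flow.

The outlet speed comes from Torricelli: v = √(2g·4.876) = 9.781 m/s.
Continuity keeps v the same throughout the tube; from surface to crest, P_atm + 0 = P_top + ½ρv² + ρg·h_top.
P_top = 101200 − ½·1000·9.781² − 1000·9.81·1.589 = 37780 Pa.

P_top = 37.78 kPa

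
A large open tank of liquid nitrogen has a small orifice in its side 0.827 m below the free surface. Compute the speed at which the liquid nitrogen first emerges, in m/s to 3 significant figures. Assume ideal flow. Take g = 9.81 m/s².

v ≈ 4.03 m/s

The surface is effectively still and both ends are open, so ½v² = gh and v = √(2·9.81·0.827) = 4.03 m/s.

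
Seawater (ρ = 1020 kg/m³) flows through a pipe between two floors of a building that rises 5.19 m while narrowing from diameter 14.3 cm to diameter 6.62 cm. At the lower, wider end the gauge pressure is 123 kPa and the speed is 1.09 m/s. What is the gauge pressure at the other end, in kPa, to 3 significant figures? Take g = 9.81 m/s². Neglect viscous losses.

Mass conservation (A₁v₁ = A₂v₂) gives v₂ = 1.09 × 161/34.4 = 5.09 m/s.
Applying Bernoulli between the two ends and solving for P₂: P₂ = P₁ + ½ρ(v₁² − v₂²) − ρgΔh.
P₂ = 123000 + ½·1020·(1.09² − 5.09²) − 1020·9.81·(+5.19) = 123000 + (-12600) − (51900) = 58500 Pa.

P₂ ≈ 58.5 kPa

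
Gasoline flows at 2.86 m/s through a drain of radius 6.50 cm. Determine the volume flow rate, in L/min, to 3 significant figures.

Q ≈ 2280 L/min

Q = A·v = 0.0133 m² × 2.86 m/s = 0.0380 m³/s.
Converting: 0.0380 m³/s × 60000 = 2280 L/min.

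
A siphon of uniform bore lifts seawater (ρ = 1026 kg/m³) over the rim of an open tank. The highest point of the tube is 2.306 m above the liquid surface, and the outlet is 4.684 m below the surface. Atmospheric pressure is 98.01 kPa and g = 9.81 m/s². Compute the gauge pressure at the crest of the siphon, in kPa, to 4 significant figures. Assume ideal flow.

From the surface to the outlet (both open to atmosphere, surface at rest): v = √(2g·h_out) = √(2·9.81·4.684) = 9.586 m/s.
With constant cross-section the crest speed equals v; applying Bernoulli from the surface up to the crest, P_top = P_atm − ½ρv² − ρg·h_top.
P_top = 98010 − ½·1026·9.586² − 1026·9.81·2.306 = 27660 Pa. So P_gauge = P_top − P_atm = -70350 Pa.

P_gauge ≈ -70.35 kPa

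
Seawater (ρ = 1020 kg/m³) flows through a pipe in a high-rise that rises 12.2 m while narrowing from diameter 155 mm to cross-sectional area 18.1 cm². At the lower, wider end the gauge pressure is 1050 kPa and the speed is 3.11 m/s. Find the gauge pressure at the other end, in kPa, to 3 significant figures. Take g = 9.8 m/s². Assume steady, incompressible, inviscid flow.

Mass conservation (A₁v₁ = A₂v₂) gives v₂ = 3.11 × 189/18.1 = 32.4 m/s.
Energy conservation along the streamline gives P₂ = P₁ − ½ρ(v₂² − v₁²) − ρg(h₂ − h₁).
P₂ = 1050000 + ½·1020·(3.11² − 32.4²) − 1020·9.8·(+12.2) = 1050000 + (-531000) − (122000) = 397000 Pa.

397 kPa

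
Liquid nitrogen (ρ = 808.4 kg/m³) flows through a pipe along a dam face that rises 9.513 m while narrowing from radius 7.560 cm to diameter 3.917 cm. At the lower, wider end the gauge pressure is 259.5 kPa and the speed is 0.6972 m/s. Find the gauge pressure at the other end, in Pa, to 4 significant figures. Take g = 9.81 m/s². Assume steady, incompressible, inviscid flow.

Continuity gives A₁v₁ = A₂v₂, so v₂ = (179.6 cm²)/(12.05 cm²) × 0.6972 m/s = 10.39 m/s.
Bernoulli: P₁ + ½ρv₁² + ρg h₁ = P₂ + ½ρv₂² + ρg h₂, so P₂ = P₁ + ½ρ(v₁² − v₂²) − ρg(h₂ − h₁).
P₂ = 259500 + ½·808.4·(0.6972² − 10.39²) − 808.4·9.81·(+9.513) = 259500 + (-43430) − (75440) = 140600 Pa.

P₂ = 140600 Pa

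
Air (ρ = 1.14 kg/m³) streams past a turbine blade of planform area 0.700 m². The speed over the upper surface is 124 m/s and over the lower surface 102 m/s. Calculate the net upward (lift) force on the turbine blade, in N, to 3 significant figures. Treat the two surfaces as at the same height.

The faster flow above has the lower pressure; Bernoulli (same height) gives ΔP = ½ρ(v_up² − v_low²).
ΔP = ½·1.14·(124² − 102²) = 2830 Pa.
Lift = ΔP · A = 2830 × 0.700 = 1980 N.

F = 1980 N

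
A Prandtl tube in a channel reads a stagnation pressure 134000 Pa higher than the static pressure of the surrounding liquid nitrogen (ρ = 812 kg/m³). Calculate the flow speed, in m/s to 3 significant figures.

v ≈ 18.2 m/s

At the stagnation point the flow is brought to rest, so Bernoulli gives P_stag − P_static = ½ρv².
v = √(2ΔP/ρ) = √(2·134000/812) = 18.2 m/s.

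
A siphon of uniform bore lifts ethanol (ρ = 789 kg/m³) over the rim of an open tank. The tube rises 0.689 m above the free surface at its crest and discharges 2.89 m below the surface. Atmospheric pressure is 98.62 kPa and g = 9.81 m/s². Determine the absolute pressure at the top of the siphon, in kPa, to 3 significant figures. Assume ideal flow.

Bernoulli surface→outlet gives ½v² = g·h_out, so v = √(2·9.81·2.89) = 7.53 m/s.
The bore is uniform, so the speed at the crest is the same v. Bernoulli surface→crest: P_atm = P_top + ½ρv² + ρg·h_top.
P_top = 98620 − ½·789·7.53² − 789·9.81·0.689 = 70900 Pa.

P_top = 70.9 kPa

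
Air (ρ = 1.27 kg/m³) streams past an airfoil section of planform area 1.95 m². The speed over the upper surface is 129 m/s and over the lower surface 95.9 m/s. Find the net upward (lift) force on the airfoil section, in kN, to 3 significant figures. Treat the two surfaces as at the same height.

F ≈ 9.22 kN

From P + ½ρv² = const at equal height, P_low − P_up = ½ρ(v_up² − v_low²).
ΔP = ½·1.27·(129² − 95.9²) = 4730 Pa.
Lift = ΔP · A = 4730 × 1.95 = 9220 N.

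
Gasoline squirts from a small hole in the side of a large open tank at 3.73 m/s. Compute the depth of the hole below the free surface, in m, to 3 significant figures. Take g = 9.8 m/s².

Torricelli: v = √(2gh), so h = v²/(2g).
h = 3.73²/(2·9.8) = 13.9/19.60 = 0.710 m.

h ≈ 0.710 m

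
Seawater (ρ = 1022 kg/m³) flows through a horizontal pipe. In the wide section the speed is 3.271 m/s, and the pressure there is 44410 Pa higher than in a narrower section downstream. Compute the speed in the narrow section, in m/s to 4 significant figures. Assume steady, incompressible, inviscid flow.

Along the level pipe P + ½ρv² is conserved, hence v₂² = v₁² + 2(P₁ − P₂)/ρ.
v₂ = √(3.271² + 2·44410/1022) = √(10.70 + 86.91) = 9.880 m/s.

v₂ ≈ 9.880 m/s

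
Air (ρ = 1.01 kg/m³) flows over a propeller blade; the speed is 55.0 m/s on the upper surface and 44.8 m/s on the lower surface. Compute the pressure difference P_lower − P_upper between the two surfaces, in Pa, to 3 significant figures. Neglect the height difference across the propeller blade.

ΔP = 514 Pa

With negligible Δh, P + ½ρv² is constant, so P_low − P_up = ½ρ(v_up² − v_low²).
ΔP = ½·1.01·(55.0² − 44.8²) = 514 Pa.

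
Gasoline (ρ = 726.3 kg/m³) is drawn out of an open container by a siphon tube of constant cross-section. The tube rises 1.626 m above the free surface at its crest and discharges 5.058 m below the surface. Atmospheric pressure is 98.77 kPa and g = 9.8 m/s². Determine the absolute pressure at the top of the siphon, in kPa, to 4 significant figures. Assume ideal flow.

Bernoulli surface→outlet gives ½v² = g·h_out, so v = √(2·9.8·5.058) = 9.957 m/s.
Continuity keeps v the same throughout the tube; from surface to crest, P_atm + 0 = P_top + ½ρv² + ρg·h_top.
P_top = 98770 − ½·726.3·9.957² − 726.3·9.8·1.626 = 51200 Pa.

P_top ≈ 51.20 kPa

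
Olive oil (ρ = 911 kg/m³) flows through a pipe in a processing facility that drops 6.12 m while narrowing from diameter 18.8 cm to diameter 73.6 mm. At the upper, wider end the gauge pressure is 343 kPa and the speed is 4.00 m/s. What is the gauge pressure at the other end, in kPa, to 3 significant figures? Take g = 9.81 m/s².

P₂ ≈ 94.7 kPa

Continuity gives A₁v₁ = A₂v₂, so v₂ = (278 cm²)/(42.5 cm²) × 4.00 m/s = 26.1 m/s.
Applying Bernoulli between the two ends and solving for P₂: P₂ = P₁ + ½ρ(v₁² − v₂²) − ρgΔh.
P₂ = 343000 + ½·911·(4.00² − 26.1²) − 911·9.81·(−6.12) = 343000 + (-303000) − (-54700) = 94700 Pa.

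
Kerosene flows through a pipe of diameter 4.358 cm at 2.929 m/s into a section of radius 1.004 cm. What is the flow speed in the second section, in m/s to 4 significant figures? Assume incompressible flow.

Mass conservation (A₁v₁ = A₂v₂) gives v₂ = 2.929 × 14.92/3.167 = 13.80 m/s.

v₂ ≈ 13.80 m/s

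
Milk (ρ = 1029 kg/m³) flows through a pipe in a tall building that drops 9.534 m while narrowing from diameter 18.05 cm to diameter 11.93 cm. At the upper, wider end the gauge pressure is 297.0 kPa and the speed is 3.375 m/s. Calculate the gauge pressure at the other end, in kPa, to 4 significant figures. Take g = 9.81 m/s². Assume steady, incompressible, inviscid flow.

The volume flow rate is constant, so v₂ = (A₁/A₂)v₁ = (255.9/111.8)·3.375 = 7.726 m/s.
Energy conservation along the streamline gives P₂ = P₁ − ½ρ(v₂² − v₁²) − ρg(h₂ − h₁).
P₂ = 297000 + ½·1029·(3.375² − 7.726²) − 1029·9.81·(−9.534) = 297000 + (-24850) − (-96240) = 368400 Pa.

368.4 kPa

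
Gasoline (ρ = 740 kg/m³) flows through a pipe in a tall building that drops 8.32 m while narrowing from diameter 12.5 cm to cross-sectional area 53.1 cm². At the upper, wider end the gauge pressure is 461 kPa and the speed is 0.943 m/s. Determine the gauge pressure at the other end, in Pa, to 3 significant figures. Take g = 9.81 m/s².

P₂ ≈ 520000 Pa

Continuity gives A₁v₁ = A₂v₂, so v₂ = (123 cm²)/(53.1 cm²) × 0.943 m/s = 2.18 m/s.
Bernoulli: P₁ + ½ρv₁² + ρg h₁ = P₂ + ½ρv₂² + ρg h₂, so P₂ = P₁ + ½ρ(v₁² − v₂²) − ρg(h₂ − h₁).
P₂ = 461000 + ½·740·(0.943² − 2.18²) − 740·9.81·(−8.32) = 461000 + (-1430) − (-60400) = 520000 Pa.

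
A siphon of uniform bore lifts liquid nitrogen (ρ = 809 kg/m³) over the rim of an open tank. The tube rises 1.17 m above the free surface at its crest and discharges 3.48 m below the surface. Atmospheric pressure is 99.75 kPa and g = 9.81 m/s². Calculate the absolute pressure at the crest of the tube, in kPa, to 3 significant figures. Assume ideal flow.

P_top ≈ 62.8 kPa

Bernoulli surface→outlet gives ½v² = g·h_out, so v = √(2·9.81·3.48) = 8.26 m/s.
Continuity keeps v the same throughout the tube; from surface to crest, P_atm + 0 = P_top + ½ρv² + ρg·h_top.
P_top = 99750 − ½·809·8.26² − 809·9.81·1.17 = 62800 Pa.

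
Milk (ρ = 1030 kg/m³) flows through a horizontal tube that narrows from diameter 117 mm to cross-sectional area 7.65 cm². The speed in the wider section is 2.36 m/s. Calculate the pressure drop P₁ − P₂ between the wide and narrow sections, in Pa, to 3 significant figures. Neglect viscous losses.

ΔP = 564000 Pa

By continuity, v₂ = v₁·A₁/A₂ = 2.36·(108/7.65) = 33.2 m/s.
Bernoulli (h₁ = h₂): P₁ − P₂ = ½ρ(v₂² − v₁²).
P₁ − P₂ = ½·1030·(33.2² − 2.36²) = ½·1030·1090 = 564000 Pa.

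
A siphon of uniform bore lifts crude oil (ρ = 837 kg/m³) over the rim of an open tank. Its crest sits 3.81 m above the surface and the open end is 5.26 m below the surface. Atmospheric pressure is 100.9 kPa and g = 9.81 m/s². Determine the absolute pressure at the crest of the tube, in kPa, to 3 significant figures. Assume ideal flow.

Bernoulli surface→outlet gives ½v² = g·h_out, so v = √(2·9.81·5.26) = 10.2 m/s.
With constant cross-section the crest speed equals v; applying Bernoulli from the surface up to the crest, P_top = P_atm − ½ρv² − ρg·h_top.
P_top = 100900 − ½·837·10.2² − 837·9.81·3.81 = 26400 Pa.

P_top ≈ 26.4 kPa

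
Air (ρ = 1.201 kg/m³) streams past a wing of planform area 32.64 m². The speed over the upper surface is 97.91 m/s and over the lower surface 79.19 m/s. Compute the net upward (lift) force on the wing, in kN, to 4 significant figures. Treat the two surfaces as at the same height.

From P + ½ρv² = const at equal height, P_low − P_up = ½ρ(v_up² − v_low²).
ΔP = ½·1.201·(97.91² − 79.19²) = 1991 Pa.
Lift = ΔP · A = 1991 × 32.64 = 64980 N.

F ≈ 64.98 kN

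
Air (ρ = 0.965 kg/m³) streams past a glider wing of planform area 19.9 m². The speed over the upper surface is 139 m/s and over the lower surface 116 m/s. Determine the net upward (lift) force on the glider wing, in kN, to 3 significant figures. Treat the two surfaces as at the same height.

F ≈ 56.3 kN

The faster flow above has the lower pressure; Bernoulli (same height) gives ΔP = ½ρ(v_up² − v_low²).
ΔP = ½·0.965·(139² − 116²) = 2830 Pa.
Lift = ΔP · A = 2830 × 19.9 = 56300 N.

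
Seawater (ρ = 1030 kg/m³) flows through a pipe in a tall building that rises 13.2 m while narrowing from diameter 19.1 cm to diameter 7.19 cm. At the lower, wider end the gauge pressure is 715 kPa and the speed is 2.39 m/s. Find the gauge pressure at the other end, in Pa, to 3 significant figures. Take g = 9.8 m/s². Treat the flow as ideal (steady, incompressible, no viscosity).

P₂ ≈ 438000 Pa

Mass conservation (A₁v₁ = A₂v₂) gives v₂ = 2.39 × 287/40.6 = 16.9 m/s.
Energy conservation along the streamline gives P₂ = P₁ − ½ρ(v₂² − v₁²) − ρg(h₂ − h₁).
P₂ = 715000 + ½·1030·(2.39² − 16.9²) − 1030·9.8·(+13.2) = 715000 + (-144000) − (133000) = 438000 Pa.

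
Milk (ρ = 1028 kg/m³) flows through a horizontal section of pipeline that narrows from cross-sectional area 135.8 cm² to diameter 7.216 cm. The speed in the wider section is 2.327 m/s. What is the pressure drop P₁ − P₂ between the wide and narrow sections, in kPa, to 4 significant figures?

By continuity, v₂ = v₁·A₁/A₂ = 2.327·(135.8/40.90) = 7.727 m/s.
With no height change, Bernoulli's equation is P₁ + ½ρv₁² = P₂ + ½ρv₂².
P₁ − P₂ = ½·1028·(7.727² − 2.327²) = ½·1028·54.29 = 27910 Pa.

ΔP = 27.91 kPa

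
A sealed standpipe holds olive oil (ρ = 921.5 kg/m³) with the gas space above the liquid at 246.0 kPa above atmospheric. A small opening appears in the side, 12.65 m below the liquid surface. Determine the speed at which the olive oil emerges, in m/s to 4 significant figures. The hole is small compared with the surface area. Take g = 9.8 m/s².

Take point 1 at the surface (v₁ ≈ 0) and point 2 at the hole (at atmospheric pressure). Bernoulli: P₁ + ρg h = P_atm + ½ρv₂².
With P₁ − P_atm = 246000 Pa, v₂ = √(2gh + 2ΔP/ρ) = √(2·9.8·12.65 + 2·246000/921.5) = 27.96 m/s.

v ≈ 27.96 m/s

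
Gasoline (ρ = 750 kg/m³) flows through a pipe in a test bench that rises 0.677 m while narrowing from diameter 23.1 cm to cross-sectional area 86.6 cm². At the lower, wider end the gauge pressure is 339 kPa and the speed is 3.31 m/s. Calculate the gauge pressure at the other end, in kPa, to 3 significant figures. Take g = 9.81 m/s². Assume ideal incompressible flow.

Mass conservation (A₁v₁ = A₂v₂) gives v₂ = 3.31 × 419/86.6 = 16.0 m/s.
Energy conservation along the streamline gives P₂ = P₁ − ½ρ(v₂² − v₁²) − ρg(h₂ − h₁).
P₂ = 339000 + ½·750·(3.31² − 16.0²) − 750·9.81·(+0.677) = 339000 + (-92100) − (4980) = 242000 Pa.

P₂ ≈ 242 kPa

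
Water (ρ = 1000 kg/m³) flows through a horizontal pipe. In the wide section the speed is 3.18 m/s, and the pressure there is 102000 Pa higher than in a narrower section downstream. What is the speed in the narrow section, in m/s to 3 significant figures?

v₂ = 14.6 m/s

Horizontal Bernoulli: P₁ + ½ρv₁² = P₂ + ½ρv₂², so v₂² = v₁² + 2(P₁ − P₂)/ρ.
v₂ = √(3.18² + 2·102000/1000) = √(10.1 + 204) = 14.6 m/s.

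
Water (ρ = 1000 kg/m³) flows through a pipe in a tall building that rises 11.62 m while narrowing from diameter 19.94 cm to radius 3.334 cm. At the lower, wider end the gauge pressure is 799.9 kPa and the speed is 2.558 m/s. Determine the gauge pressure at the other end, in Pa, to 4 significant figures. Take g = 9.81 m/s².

427500 Pa

Mass conservation (A₁v₁ = A₂v₂) gives v₂ = 2.558 × 312.3/34.92 = 22.87 m/s.
Applying Bernoulli between the two ends and solving for P₂: P₂ = P₁ + ½ρ(v₁² − v₂²) − ρgΔh.
P₂ = 799900 + ½·1000·(2.558² − 22.87²) − 1000·9.81·(+11.62) = 799900 + (-258400) − (114000) = 427500 Pa.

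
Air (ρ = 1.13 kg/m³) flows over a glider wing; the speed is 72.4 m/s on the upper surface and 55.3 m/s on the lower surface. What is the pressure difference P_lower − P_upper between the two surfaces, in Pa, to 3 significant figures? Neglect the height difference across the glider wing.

Bernoulli (same height): P_lower − P_upper = ½ρ(v_upper² − v_lower²).
ΔP = ½·1.13·(72.4² − 55.3²) = 1230 Pa.

ΔP ≈ 1230 Pa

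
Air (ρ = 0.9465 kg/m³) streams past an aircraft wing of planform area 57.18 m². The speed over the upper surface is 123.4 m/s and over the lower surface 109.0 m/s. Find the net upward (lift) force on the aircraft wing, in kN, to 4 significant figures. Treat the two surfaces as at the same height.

The faster flow above has the lower pressure; Bernoulli (same height) gives ΔP = ½ρ(v_up² − v_low²).
ΔP = ½·0.9465·(123.4² − 109.0²) = 1584 Pa.
Lift = ΔP · A = 1584 × 57.18 = 90560 N.

F ≈ 90.56 kN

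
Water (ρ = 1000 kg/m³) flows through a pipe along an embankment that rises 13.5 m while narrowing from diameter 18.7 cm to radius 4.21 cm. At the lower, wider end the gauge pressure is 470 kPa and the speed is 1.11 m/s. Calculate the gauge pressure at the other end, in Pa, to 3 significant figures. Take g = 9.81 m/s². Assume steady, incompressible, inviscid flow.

Continuity gives A₁v₁ = A₂v₂, so v₂ = (275 cm²)/(55.7 cm²) × 1.11 m/s = 5.47 m/s.
Bernoulli: P₁ + ½ρv₁² + ρg h₁ = P₂ + ½ρv₂² + ρg h₂, so P₂ = P₁ + ½ρ(v₁² − v₂²) − ρg(h₂ − h₁).
P₂ = 470000 + ½·1000·(1.11² − 5.47²) − 1000·9.81·(+13.5) = 470000 + (-14400) − (132000) = 323000 Pa.

P₂ = 323000 Pa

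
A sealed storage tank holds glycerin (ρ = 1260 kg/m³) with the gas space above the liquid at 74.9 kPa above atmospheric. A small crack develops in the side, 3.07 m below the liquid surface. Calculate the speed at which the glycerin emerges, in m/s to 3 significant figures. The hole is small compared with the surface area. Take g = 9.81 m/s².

Take point 1 at the surface (v₁ ≈ 0) and point 2 at the hole (at atmospheric pressure). Bernoulli: P₁ + ρg h = P_atm + ½ρv₂².
With P₁ − P_atm = 74900 Pa, v₂ = √(2gh + 2ΔP/ρ) = √(2·9.81·3.07 + 2·74900/1260) = 13.4 m/s.

v = 13.4 m/s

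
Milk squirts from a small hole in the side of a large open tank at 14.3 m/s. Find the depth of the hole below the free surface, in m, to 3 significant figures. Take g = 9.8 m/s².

Inverting v = √(2gh) gives h = v² / 2g.
h = 14.3²/(2·9.8) = 204/19.60 = 10.4 m.

h ≈ 10.4 m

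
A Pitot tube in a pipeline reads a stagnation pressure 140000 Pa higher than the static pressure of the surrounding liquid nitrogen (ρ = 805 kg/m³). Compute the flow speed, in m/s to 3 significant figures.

18.7 m/s

Bernoulli between the free stream and the stagnation point: ½ρv² = P_stag − P_static.
v = √(2ΔP/ρ) = √(2·140000/805) = 18.7 m/s.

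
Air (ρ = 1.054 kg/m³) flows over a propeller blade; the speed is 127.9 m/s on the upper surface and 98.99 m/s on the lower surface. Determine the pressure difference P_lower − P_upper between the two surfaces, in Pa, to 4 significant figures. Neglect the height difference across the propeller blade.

Bernoulli (same height): P_lower − P_upper = ½ρ(v_upper² − v_lower²).
ΔP = ½·1.054·(127.9² − 98.99²) = 3457 Pa.

ΔP = 3457 Pa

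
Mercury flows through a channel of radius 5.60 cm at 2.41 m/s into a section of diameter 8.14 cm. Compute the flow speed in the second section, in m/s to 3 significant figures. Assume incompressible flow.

By continuity, v₂ = v₁·A₁/A₂ = 2.41·(98.5/52.0) = 4.56 m/s.

v₂ = 4.56 m/s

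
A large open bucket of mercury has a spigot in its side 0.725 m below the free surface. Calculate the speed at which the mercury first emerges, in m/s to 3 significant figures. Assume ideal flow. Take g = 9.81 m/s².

The surface is effectively still and both ends are open, so ½v² = gh and v = √(2·9.81·0.725) = 3.77 m/s.

v = 3.77 m/s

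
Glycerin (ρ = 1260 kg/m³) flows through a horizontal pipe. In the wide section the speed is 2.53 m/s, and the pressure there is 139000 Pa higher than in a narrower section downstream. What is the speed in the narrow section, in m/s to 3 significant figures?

Horizontal Bernoulli: P₁ + ½ρv₁² = P₂ + ½ρv₂², so v₂² = v₁² + 2(P₁ − P₂)/ρ.
v₂ = √(2.53² + 2·139000/1260) = √(6.40 + 221) = 15.1 m/s.

v₂ ≈ 15.1 m/s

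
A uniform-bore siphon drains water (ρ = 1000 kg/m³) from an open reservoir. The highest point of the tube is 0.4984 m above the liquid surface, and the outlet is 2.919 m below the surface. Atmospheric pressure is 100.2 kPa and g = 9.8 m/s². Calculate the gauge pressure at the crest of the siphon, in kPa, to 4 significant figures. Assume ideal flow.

P_gauge ≈ -33.49 kPa

Bernoulli surface→outlet gives ½v² = g·h_out, so v = √(2·9.8·2.919) = 7.564 m/s.
Continuity keeps v the same throughout the tube; from surface to crest, P_atm + 0 = P_top + ½ρv² + ρg·h_top.
P_top = 100200 − ½·1000·7.564² − 1000·9.8·0.4984 = 66710 Pa. So P_gauge = P_top − P_atm = -33490 Pa.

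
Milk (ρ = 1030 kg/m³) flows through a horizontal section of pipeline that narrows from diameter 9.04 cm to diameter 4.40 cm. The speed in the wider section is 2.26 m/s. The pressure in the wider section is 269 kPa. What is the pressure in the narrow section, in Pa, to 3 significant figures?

P₂ ≈ 225000 Pa

Continuity gives A₁v₁ = A₂v₂, so v₂ = (64.2 cm²)/(15.2 cm²) × 2.26 m/s = 9.54 m/s.
Along the horizontal streamline, P + ½ρv² is constant.
P₂ = P₁ − ½ρ(v₂² − v₁²) = 269000 − ½·1030·(9.54² − 2.26²) = 269000 − 44200 = 225000 Pa.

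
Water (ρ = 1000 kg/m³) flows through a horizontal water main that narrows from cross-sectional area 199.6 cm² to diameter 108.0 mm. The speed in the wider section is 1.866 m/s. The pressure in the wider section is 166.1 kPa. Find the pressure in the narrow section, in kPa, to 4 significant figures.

P₂ ≈ 159.6 kPa

Mass conservation (A₁v₁ = A₂v₂) gives v₂ = 1.866 × 199.6/91.61 = 4.066 m/s.
With no height change, Bernoulli's equation is P₁ + ½ρv₁² = P₂ + ½ρv₂².
P₂ = P₁ − ½ρ(v₂² − v₁²) = 166100 − ½·1000·(4.066² − 1.866²) = 166100 − 6524 = 159600 Pa.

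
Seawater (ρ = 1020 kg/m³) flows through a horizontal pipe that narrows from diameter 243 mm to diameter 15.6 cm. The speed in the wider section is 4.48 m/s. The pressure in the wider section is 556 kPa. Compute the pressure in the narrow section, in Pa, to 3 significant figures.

Mass conservation (A₁v₁ = A₂v₂) gives v₂ = 4.48 × 464/191 = 10.9 m/s.
With no height change, Bernoulli's equation is P₁ + ½ρv₁² = P₂ + ½ρv₂².
P₂ = P₁ − ½ρ(v₂² − v₁²) = 556000 − ½·1020·(10.9² − 4.48²) = 556000 − 50000 = 506000 Pa.

P₂ ≈ 506000 Pa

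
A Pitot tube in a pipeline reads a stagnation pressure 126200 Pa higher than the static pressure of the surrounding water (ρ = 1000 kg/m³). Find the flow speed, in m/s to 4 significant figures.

15.89 m/s

The dynamic pressure equals the rise in static pressure at the stagnation point: ΔP = ½ρv².
v = √(2ΔP/ρ) = √(2·126200/1000) = 15.89 m/s.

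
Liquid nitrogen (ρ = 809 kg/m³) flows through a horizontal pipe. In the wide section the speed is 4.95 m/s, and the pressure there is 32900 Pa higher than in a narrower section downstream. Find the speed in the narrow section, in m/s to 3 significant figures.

v₂ = 10.3 m/s

Horizontal Bernoulli: P₁ + ½ρv₁² = P₂ + ½ρv₂², so v₂² = v₁² + 2(P₁ − P₂)/ρ.
v₂ = √(4.95² + 2·32900/809) = √(24.5 + 81.3) = 10.3 m/s.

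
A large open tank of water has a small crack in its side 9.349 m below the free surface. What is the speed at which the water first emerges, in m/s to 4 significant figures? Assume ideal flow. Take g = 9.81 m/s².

Torricelli's result v = √(2gh) gives v = √(2·9.81·9.349) = 13.54 m/s.

13.54 m/s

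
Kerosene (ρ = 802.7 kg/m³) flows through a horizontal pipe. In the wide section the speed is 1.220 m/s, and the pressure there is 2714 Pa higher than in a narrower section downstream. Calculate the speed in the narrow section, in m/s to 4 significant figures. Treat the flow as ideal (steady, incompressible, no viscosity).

2.872 m/s

Horizontal Bernoulli: P₁ + ½ρv₁² = P₂ + ½ρv₂², so v₂² = v₁² + 2(P₁ − P₂)/ρ.
v₂ = √(1.220² + 2·2714/802.7) = √(1.488 + 6.762) = 2.872 m/s.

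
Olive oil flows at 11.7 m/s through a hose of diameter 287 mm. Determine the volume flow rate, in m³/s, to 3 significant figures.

Q = 0.757 m³/s

Q = A·v = 0.0647 m² × 11.7 m/s = 0.757 m³/s.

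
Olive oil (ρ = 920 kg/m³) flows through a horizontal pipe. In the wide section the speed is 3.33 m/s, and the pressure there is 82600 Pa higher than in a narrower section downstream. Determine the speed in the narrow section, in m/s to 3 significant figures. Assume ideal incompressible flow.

With h₁ = h₂, rearranging Bernoulli gives v₂ = √(v₁² + 2ΔP/ρ).
v₂ = √(3.33² + 2·82600/920) = √(11.1 + 180) = 13.8 m/s.

v₂ ≈ 13.8 m/s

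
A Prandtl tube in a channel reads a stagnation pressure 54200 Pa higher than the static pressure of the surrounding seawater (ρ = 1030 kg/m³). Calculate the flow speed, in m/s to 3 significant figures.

v ≈ 10.3 m/s

At the stagnation point the flow is brought to rest, so Bernoulli gives P_stag − P_static = ½ρv².
v = √(2ΔP/ρ) = √(2·54200/1030) = 10.3 m/s.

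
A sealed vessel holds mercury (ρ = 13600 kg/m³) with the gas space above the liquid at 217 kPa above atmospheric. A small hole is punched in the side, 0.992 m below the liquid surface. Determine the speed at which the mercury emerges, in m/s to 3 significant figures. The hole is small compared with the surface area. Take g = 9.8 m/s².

Take point 1 at the surface (v₁ ≈ 0) and point 2 at the hole (at atmospheric pressure). Bernoulli: P₁ + ρg h = P_atm + ½ρv₂².
With P₁ − P_atm = 217000 Pa, v₂ = √(2gh + 2ΔP/ρ) = √(2·9.8·0.992 + 2·217000/13600) = 7.17 m/s.

7.17 m/s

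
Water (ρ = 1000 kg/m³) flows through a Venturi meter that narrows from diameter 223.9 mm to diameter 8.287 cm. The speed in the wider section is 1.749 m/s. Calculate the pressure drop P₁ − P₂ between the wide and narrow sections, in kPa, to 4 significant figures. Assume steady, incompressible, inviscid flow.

ΔP ≈ 79.97 kPa

By continuity, v₂ = v₁·A₁/A₂ = 1.749·(393.7/53.94) = 12.77 m/s.
Bernoulli (h₁ = h₂): P₁ − P₂ = ½ρ(v₂² − v₁²).
P₁ − P₂ = ½·1000·(12.77² − 1.749²) = ½·1000·159.9 = 79970 Pa.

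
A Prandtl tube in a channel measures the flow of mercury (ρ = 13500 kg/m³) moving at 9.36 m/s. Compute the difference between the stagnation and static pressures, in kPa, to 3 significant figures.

At the stagnation point the flow is brought to rest, so Bernoulli gives P_stag − P_static = ½ρv².
ΔP = ½·13500·9.36² = 591000 Pa.

ΔP ≈ 591 kPa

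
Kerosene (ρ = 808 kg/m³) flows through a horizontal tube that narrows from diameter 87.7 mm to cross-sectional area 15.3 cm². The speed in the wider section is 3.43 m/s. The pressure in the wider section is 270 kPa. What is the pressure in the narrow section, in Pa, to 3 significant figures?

Mass conservation (A₁v₁ = A₂v₂) gives v₂ = 3.43 × 60.4/15.3 = 13.5 m/s.
With no height change, Bernoulli's equation is P₁ + ½ρv₁² = P₂ + ½ρv₂².
P₂ = P₁ − ½ρ(v₂² − v₁²) = 270000 − ½·808·(13.5² − 3.43²) = 270000 − 69300 = 201000 Pa.

P₂ ≈ 201000 Pa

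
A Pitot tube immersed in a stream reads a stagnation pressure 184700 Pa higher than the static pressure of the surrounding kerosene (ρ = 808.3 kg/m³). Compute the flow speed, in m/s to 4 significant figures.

The dynamic pressure equals the rise in static pressure at the stagnation point: ΔP = ½ρv².
v = √(2ΔP/ρ) = √(2·184700/808.3) = 21.38 m/s.

v ≈ 21.38 m/s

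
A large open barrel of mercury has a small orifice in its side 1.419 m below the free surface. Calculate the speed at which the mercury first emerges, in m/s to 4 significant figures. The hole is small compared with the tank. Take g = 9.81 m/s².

The surface is effectively still and both ends are open, so ½v² = gh and v = √(2·9.81·1.419) = 5.276 m/s.

5.276 m/s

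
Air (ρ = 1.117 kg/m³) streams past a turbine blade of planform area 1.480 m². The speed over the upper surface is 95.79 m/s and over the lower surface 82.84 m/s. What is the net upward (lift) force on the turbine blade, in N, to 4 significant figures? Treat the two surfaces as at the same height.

With equal heights on the two surfaces, Bernoulli gives P_lower − P_upper = ½ρ(v_upper² − v_lower²).
ΔP = ½·1.117·(95.79² − 82.84²) = 1292 Pa.
Lift = ΔP · A = 1292 × 1.480 = 1912 N.

F ≈ 1912 N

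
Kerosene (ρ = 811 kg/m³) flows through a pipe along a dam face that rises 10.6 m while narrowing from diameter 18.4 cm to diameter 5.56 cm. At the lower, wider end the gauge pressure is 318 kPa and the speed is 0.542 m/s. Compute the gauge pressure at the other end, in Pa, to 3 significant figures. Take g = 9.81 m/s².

Continuity gives A₁v₁ = A₂v₂, so v₂ = (266 cm²)/(24.3 cm²) × 0.542 m/s = 5.94 m/s.
Applying Bernoulli between the two ends and solving for P₂: P₂ = P₁ + ½ρ(v₁² − v₂²) − ρgΔh.
P₂ = 318000 + ½·811·(0.542² − 5.94²) − 811·9.81·(+10.6) = 318000 + (-14200) − (84300) = 219000 Pa.

P₂ = 219000 Pa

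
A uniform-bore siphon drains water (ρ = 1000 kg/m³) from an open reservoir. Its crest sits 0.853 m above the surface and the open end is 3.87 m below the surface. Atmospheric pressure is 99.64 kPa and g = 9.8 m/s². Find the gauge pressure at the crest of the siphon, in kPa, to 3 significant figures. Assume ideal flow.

P_gauge ≈ -46.3 kPa

From the surface to the outlet (both open to atmosphere, surface at rest): v = √(2g·h_out) = √(2·9.8·3.87) = 8.71 m/s.
The bore is uniform, so the speed at the crest is the same v. Bernoulli surface→crest: P_atm = P_top + ½ρv² + ρg·h_top.
P_top = 99640 − ½·1000·8.71² − 1000·9.8·0.853 = 53400 Pa. So P_gauge = P_top − P_atm = -46300 Pa.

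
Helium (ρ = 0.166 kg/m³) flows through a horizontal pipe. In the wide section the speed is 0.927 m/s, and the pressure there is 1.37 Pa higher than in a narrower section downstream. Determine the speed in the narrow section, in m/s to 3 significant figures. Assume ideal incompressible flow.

v₂ ≈ 4.17 m/s

Along the level pipe P + ½ρv² is conserved, hence v₂² = v₁² + 2(P₁ − P₂)/ρ.
v₂ = √(0.927² + 2·1.37/0.166) = √(0.859 + 16.5) = 4.17 m/s.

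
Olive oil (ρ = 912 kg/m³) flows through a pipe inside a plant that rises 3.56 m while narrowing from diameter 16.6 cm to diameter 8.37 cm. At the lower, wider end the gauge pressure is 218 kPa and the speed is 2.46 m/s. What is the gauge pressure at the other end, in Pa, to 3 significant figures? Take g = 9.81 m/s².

Mass conservation (A₁v₁ = A₂v₂) gives v₂ = 2.46 × 216/55.0 = 9.68 m/s.
Applying Bernoulli between the two ends and solving for P₂: P₂ = P₁ + ½ρ(v₁² − v₂²) − ρgΔh.
P₂ = 218000 + ½·912·(2.46² − 9.68²) − 912·9.81·(+3.56) = 218000 + (-39900) − (31900) = 146000 Pa.

146000 Pa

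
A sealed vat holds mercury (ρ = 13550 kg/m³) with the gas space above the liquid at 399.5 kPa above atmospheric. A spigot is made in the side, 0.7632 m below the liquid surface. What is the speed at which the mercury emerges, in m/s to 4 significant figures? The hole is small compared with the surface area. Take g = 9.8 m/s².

Take point 1 at the surface (v₁ ≈ 0) and point 2 at the hole (at atmospheric pressure). Bernoulli: P₁ + ρg h = P_atm + ½ρv₂².
With P₁ − P_atm = 399500 Pa, v₂ = √(2gh + 2ΔP/ρ) = √(2·9.8·0.7632 + 2·399500/13550) = 8.598 m/s.

v ≈ 8.598 m/s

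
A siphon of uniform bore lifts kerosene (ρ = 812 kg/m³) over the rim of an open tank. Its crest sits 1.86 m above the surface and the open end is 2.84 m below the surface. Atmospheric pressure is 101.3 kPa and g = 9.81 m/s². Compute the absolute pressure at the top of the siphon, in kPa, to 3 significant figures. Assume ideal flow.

P_top ≈ 63.9 kPa

The outlet speed comes from Torricelli: v = √(2g·2.84) = 7.46 m/s.
The bore is uniform, so the speed at the crest is the same v. Bernoulli surface→crest: P_atm = P_top + ½ρv² + ρg·h_top.
P_top = 101300 − ½·812·7.46² − 812·9.81·1.86 = 63900 Pa.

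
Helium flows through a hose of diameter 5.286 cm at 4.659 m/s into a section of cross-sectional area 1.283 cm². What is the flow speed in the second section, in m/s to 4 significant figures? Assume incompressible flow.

v₂ ≈ 79.69 m/s

Continuity gives A₁v₁ = A₂v₂, so v₂ = (21.95 cm²)/(1.283 cm²) × 4.659 m/s = 79.69 m/s.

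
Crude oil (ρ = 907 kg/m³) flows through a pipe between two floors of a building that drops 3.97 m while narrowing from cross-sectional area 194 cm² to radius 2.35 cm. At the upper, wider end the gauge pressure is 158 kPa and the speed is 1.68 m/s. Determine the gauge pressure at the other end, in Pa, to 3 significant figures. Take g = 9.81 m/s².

The volume flow rate is constant, so v₂ = (A₁/A₂)v₁ = (194/17.3)·1.68 = 18.8 m/s.
Applying Bernoulli between the two ends and solving for P₂: P₂ = P₁ + ½ρ(v₁² − v₂²) − ρgΔh.
P₂ = 158000 + ½·907·(1.68² − 18.8²) − 907·9.81·(−3.97) = 158000 + (-159000) − (-35300) = 34600 Pa.

P₂ = 34600 Pa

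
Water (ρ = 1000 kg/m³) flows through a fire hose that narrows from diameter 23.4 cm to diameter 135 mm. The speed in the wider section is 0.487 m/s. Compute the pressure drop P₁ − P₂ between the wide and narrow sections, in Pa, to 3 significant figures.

ΔP ≈ 952 Pa

Mass conservation (A₁v₁ = A₂v₂) gives v₂ = 0.487 × 430/143 = 1.46 m/s.
The pipe is horizontal, so Bernoulli reduces to P₁ + ½ρv₁² = P₂ + ½ρv₂².
P₁ − P₂ = ½·1000·(1.46² − 0.487²) = ½·1000·1.90 = 952 Pa.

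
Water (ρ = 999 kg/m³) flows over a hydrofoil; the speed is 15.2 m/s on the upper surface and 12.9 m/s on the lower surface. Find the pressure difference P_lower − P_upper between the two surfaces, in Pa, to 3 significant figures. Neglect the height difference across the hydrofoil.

Bernoulli (same height): P_lower − P_upper = ½ρ(v_upper² − v_lower²).
ΔP = ½·999·(15.2² − 12.9²) = 32300 Pa.

ΔP = 32300 Pa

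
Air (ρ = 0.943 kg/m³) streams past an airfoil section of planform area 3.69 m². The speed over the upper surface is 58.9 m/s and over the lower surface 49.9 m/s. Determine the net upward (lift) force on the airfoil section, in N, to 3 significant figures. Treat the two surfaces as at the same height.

F ≈ 1700 N

The faster flow above has the lower pressure; Bernoulli (same height) gives ΔP = ½ρ(v_up² − v_low²).
ΔP = ½·0.943·(58.9² − 49.9²) = 462 Pa.
Lift = ΔP · A = 462 × 3.69 = 1700 N.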